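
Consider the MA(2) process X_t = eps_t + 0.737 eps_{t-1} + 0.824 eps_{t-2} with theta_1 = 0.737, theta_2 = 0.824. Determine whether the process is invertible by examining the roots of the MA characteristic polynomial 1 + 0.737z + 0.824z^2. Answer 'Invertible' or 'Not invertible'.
\text{Invertible}

The MA(q) characteristic polynomial is P(z) = 1 + 0.737z + 0.824z^2.
Invertibility requires all roots to lie outside the unit circle, i.e. |z| > 1 for every root.
Set 1 + (0.737) z + (0.824) z^2 = 0, i.e. a z^2 + b z + c = 0 with a = 0.824, b = 0.737, c = 1.
Discriminant D = b^2 - 4ac = (0.737)^2 - 4*(0.824)*1 = 0.543169 - (3.296) = -2.752831.
D < 0, so the roots are the complex-conjugate pair z = (-b +/- i sqrt(-D)) / (2a) = -0.4472 +/- 1.0068i.
For a conjugate pair |z|^2 = z * conj(z) = (product of roots) = c/a = 1/(0.824) = 1.213592, so |z| = sqrt(1.213592) = 1.1016 for both roots.
Moduli of all roots: 1.1016, 1.1016.
All moduli strictly greater than 1? Yes.
Verdict: Invertible.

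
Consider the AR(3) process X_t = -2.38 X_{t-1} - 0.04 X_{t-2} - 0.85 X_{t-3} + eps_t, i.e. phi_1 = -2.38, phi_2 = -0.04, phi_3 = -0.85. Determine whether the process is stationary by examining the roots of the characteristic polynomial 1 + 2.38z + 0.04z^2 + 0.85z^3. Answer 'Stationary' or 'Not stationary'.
\text{Not stationary}

The AR(p) characteristic polynomial is P(z) = 1 + 2.38z + 0.04z^2 + 0.85z^3.
Stationarity requires all roots to lie outside the unit circle, i.e. |z| > 1 for every root.
Degree 3: look for a simple real root z0 first, then factor out (1 - z/z0) and solve the remaining quadratic.
Testing z0 = -0.4: P(-0.4) = 1 + (2.38)(-0.4) + (0.04)(-0.4)^2 + (0.85)(-0.4)^3
  = 1 + (-0.952) + (0.0064) + (-0.0544) = 0.  So z_0 = -0.4 is a root, |z_0| = 0.4.
Divide out the factor (1 + 2.5 z) = (1 - z/z0) (since 1/z0 = -2.5):
  P(z) = (1 + 2.5 z)(1 + (-0.12) z + (0.34) z^2)
  [check: z-coef -0.12 - (-2.5) = 2.38; z^2-coef 0.34 - (-2.5)(-0.12) = 0.04; z^3-coef -(-2.5)(0.34) = 0.85.]
Remaining roots from the quadratic factor 1 + (-0.12) z + (0.34) z^2:
  Set 1 + (-0.12) z + (0.34) z^2 = 0, i.e. a z^2 + b z + c = 0 with a = 0.34, b = -0.12, c = 1.
  Discriminant D = b^2 - 4ac = (-0.12)^2 - 4*(0.34)*1 = 0.0144 - (1.36) = -1.3456.
  D < 0, so the roots are the complex-conjugate pair z = (-b +/- i sqrt(-D)) / (2a) = 0.1765 +/- 1.7059i.
  For a conjugate pair |z|^2 = z * conj(z) = (product of roots) = c/a = 1/(0.34) = 2.941176, so |z| = sqrt(2.941176) = 1.715 for both roots.
Moduli of all roots: 0.4000, 1.7150, 1.7150.
All moduli strictly greater than 1? No.
Verdict: Not stationary.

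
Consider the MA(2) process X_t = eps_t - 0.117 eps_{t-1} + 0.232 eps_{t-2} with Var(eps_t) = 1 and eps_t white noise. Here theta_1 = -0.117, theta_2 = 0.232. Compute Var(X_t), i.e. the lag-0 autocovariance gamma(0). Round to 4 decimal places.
\gamma(0) = 1.0675

For an MA(q) process X_t = eps_t + sum_i theta_i eps_{t-i} with
Var(eps_t) = sigma^2, the variance is
  gamma(0) = sigma^2 * (1 + sum_i theta_i^2).
  sum_i theta_i^2 = (-0.117)^2 + (0.232)^2 = 0.013689 + 0.053824 = 0.067513.
  gamma(0) = 1 * (1 + 0.067513) = 1 * 1.067513 = 1.067513, which rounds to 1.0675.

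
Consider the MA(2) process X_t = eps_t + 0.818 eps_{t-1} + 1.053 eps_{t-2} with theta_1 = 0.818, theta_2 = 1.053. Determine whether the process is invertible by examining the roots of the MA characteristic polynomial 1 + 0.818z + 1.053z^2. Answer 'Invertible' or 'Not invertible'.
\text{Not invertible}

The MA(q) characteristic polynomial is P(z) = 1 + 0.818z + 1.053z^2.
Invertibility requires all roots to lie outside the unit circle, i.e. |z| > 1 for every root.
Set 1 + (0.818) z + (1.053) z^2 = 0, i.e. a z^2 + b z + c = 0 with a = 1.053, b = 0.818, c = 1.
Discriminant D = b^2 - 4ac = (0.818)^2 - 4*(1.053)*1 = 0.669124 - (4.212) = -3.542876.
D < 0, so the roots are the complex-conjugate pair z = (-b +/- i sqrt(-D)) / (2a) = -0.3884 +/- 0.8938i.
For a conjugate pair |z|^2 = z * conj(z) = (product of roots) = c/a = 1/(1.053) = 0.949668, so |z| = sqrt(0.949668) = 0.9745 for both roots.
Moduli of all roots: 0.9745, 0.9745.
All moduli strictly greater than 1? No.
Verdict: Not invertible.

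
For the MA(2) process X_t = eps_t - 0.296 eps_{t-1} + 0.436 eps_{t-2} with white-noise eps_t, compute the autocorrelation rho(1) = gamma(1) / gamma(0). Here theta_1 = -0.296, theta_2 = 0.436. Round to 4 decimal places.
\rho(1) = -0.3327

For an MA(q) process with theta_0 = 1, the autocovariance is
  gamma(k) = sigma^2 * sum_{i=0..q-k} theta_i * theta_{i+k},
and rho(k) = gamma(k) / gamma(0). Sigma^2 cancels.
  numerator   = (1)*(-0.296) + (-0.296)*(0.436) = -0.425056.
  denominator = (1)^2 + (-0.296)^2 + (0.436)^2 = 1.277712.
  rho(1) = -0.425056 / 1.277712 = -0.3327.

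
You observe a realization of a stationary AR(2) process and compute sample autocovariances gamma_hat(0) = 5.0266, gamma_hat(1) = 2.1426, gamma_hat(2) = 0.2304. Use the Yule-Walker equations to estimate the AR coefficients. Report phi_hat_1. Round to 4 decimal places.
\hat\phi_{1} = 0.4970

The Yule-Walker equations for an AR(p) process read, in matrix form,
  Gamma_p phi = r_p,   with   (Gamma_p)_{ij} = gamma(|i - j|),
                       (r_p)_i = gamma(i),   i,j = 1..p.
Substitute the sample gammas (Toeplitz matrix and right-hand side of size 2):
  Gamma_p = [[5.0266, 2.1426], [2.1426, 5.0266]]
  r_p     = [2.1426, 0.2304]
Written out:
  5.0266 phi_1 + 2.1426 phi_2 = 2.1426
  2.1426 phi_1 + 5.0266 phi_2 = 0.2304
Solve by Cramer's rule:
  det = gamma(0)^2 - gamma(1)^2 = (5.0266)^2 - (2.1426)^2 = 25.26670756 - 4.59073476 = 20.6759728
  phi_hat_1 = [gamma(1) gamma(0) - gamma(1) gamma(2)] / det = [(2.1426)(5.0266) - (2.1426)(0.2304)] / 20.6759728 = 10.27633812 / 20.6759728 = 0.497
  phi_hat_2 = [gamma(0) gamma(2) - gamma(1)^2] / det = [(5.0266)(0.2304) - (2.1426)^2] / 20.6759728 = -3.43260612 / 20.6759728 = -0.166
So phi_hat = [0.4970, -0.1660].
Therefore phi_hat_1 = 0.4970.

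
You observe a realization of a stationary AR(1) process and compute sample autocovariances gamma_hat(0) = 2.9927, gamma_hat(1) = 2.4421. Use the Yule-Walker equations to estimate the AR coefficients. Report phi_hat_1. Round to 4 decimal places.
\hat\phi_{1} = 0.8160

The Yule-Walker equations for an AR(p) process read, in matrix form,
  Gamma_p phi = r_p,   with   (Gamma_p)_{ij} = gamma(|i - j|),
                       (r_p)_i = gamma(i),   i,j = 1..p.
Substitute the sample gammas (Toeplitz matrix and right-hand side of size 1):
  Gamma_p = [[2.9927]]
  r_p     = [2.4421]
With p = 1 this is the single equation gamma(0) phi_1 = gamma(1):
  phi_hat_1 = gamma(1) / gamma(0) = 2.4421 / 2.9927 = 0.8160.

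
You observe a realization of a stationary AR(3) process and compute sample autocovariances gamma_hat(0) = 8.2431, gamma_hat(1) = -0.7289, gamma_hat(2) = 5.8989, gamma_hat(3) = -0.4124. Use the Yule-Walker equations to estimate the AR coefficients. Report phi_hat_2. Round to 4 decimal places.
\hat\phi_{2} = 0.7150

The Yule-Walker equations for an AR(p) process read, in matrix form,
  Gamma_p phi = r_p,   with   (Gamma_p)_{ij} = gamma(|i - j|),
                       (r_p)_i = gamma(i),   i,j = 1..p.
Substitute the sample gammas (Toeplitz matrix and right-hand side of size 3):
  Gamma_p = [[8.2431, -0.7289, 5.8989], [-0.7289, 8.2431, -0.7289], [5.8989, -0.7289, 8.2431]]
  r_p     = [-0.7289, 5.8989, -0.4124]
Written out (R1..R3):
  (R1) 8.2431 phi_1 - 0.7289 phi_2 + 5.8989 phi_3 = -0.7289
  (R2) -0.7289 phi_1 + 8.2431 phi_2 - 0.7289 phi_3 = 5.8989
  (R3) 5.8989 phi_1 - 0.7289 phi_2 + 8.2431 phi_3 = -0.4124
Gaussian elimination:
  R2 <- R2 - (-0.7289/8.2431) R1 = R2 - (-0.088425) R1:  8.178647 phi_2 - 0.207287 phi_3 = 5.834447
  R3 <- R3 - (5.8989/8.2431) R1 = R3 - (0.715617) R1:  -0.207287 phi_2 + 4.021749 phi_3 = 0.109213
  R3 <- R3 - (-0.207287/8.178647) R2 = R3 - (-0.025345) R2:  4.016495 phi_3 = 0.257086
Back-substitution:
  phi_hat_3 = 0.257086 / 4.016495 = 0.064008
  phi_hat_2 = (5.834447 - (-0.207287)(0.064008)) / 8.178647 = 0.714998
  phi_hat_1 = (-0.7289 - (-0.7289)(0.714998) - (5.8989)(0.064008)) / 8.2431 = -0.071006
So phi_hat = [-0.0710, 0.7150, 0.0640].
Therefore phi_hat_2 = 0.7150.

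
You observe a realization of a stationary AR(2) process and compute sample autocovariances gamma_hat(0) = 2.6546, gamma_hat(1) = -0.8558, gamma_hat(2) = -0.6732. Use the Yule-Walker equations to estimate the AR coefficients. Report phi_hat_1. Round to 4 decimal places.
\hat\phi_{1} = -0.4510

The Yule-Walker equations for an AR(p) process read, in matrix form,
  Gamma_p phi = r_p,   with   (Gamma_p)_{ij} = gamma(|i - j|),
                       (r_p)_i = gamma(i),   i,j = 1..p.
Substitute the sample gammas (Toeplitz matrix and right-hand side of size 2):
  Gamma_p = [[2.6546, -0.8558], [-0.8558, 2.6546]]
  r_p     = [-0.8558, -0.6732]
Written out:
  2.6546 phi_1 - 0.8558 phi_2 = -0.8558
  -0.8558 phi_1 + 2.6546 phi_2 = -0.6732
Solve by Cramer's rule:
  det = gamma(0)^2 - gamma(1)^2 = (2.6546)^2 - (-0.8558)^2 = 7.04690116 - 0.73239364 = 6.31450752
  phi_hat_1 = [gamma(1) gamma(0) - gamma(1) gamma(2)] / det = [(-0.8558)(2.6546) - (-0.8558)(-0.6732)] / 6.31450752 = -2.84793124 / 6.31450752 = -0.451
  phi_hat_2 = [gamma(0) gamma(2) - gamma(1)^2] / det = [(2.6546)(-0.6732) - (-0.8558)^2] / 6.31450752 = -2.51947036 / 6.31450752 = -0.399
So phi_hat = [-0.4510, -0.3990].
Therefore phi_hat_1 = -0.4510.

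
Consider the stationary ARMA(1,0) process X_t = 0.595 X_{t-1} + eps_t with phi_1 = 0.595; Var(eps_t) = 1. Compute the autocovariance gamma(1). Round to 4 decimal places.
\gamma(1) = 0.9211

Multiply the model equation by X_{t-k} and take expectations. With theta_0 = psi_0 = 1 and psi_j the MA(infinity) weights, this gives
  gamma(k) - sum_i phi_i gamma(k-i) = c_k,
  c_k = sigma^2 * sum_{j=k..q} theta_j psi_{j-k}   (c_k = 0 for k > q),
using gamma(-m) = gamma(m).
Pure AR (q = 0): c_0 = sigma^2 = 1, c_k = 0 for k >= 1.
Equations for k = 0 and k = 1 (AR order 1):
  gamma(0) = phi_1 gamma(1) + c_0
  gamma(1) = phi_1 gamma(0) + c_1
Substituting the second into the first: gamma(0) (1 - phi_1^2) = c_0 + phi_1 c_1, so
  gamma(0) = c_0 / (1 - phi_1^2) = 1 / (1 - (0.595)^2) = 1 / 0.645975 = 1.548048.
  gamma(1) = phi_1 gamma(0) = (0.595)(1.548048) = 0.921088.
Therefore gamma(1) = 0.9211 (to 4 decimal places).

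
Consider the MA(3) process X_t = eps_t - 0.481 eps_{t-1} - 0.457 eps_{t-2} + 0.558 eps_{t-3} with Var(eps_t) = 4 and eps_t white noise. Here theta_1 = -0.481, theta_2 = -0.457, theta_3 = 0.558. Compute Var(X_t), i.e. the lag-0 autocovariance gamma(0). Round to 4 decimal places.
\gamma(0) = 7.0063

For an MA(q) process X_t = eps_t + sum_i theta_i eps_{t-i} with
Var(eps_t) = sigma^2, the variance is
  gamma(0) = sigma^2 * (1 + sum_i theta_i^2).
  sum_i theta_i^2 = (-0.481)^2 + (-0.457)^2 + (0.558)^2 = 0.231361 + 0.208849 + 0.311364 = 0.751574.
  gamma(0) = 4 * (1 + 0.751574) = 4 * 1.751574 = 7.006296, which rounds to 7.0063.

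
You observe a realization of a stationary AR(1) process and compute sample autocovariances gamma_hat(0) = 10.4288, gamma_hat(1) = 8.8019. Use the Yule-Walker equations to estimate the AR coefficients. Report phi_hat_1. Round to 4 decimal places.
\hat\phi_{1} = 0.8440

The Yule-Walker equations for an AR(p) process read, in matrix form,
  Gamma_p phi = r_p,   with   (Gamma_p)_{ij} = gamma(|i - j|),
                       (r_p)_i = gamma(i),   i,j = 1..p.
Substitute the sample gammas (Toeplitz matrix and right-hand side of size 1):
  Gamma_p = [[10.4288]]
  r_p     = [8.8019]
With p = 1 this is the single equation gamma(0) phi_1 = gamma(1):
  phi_hat_1 = gamma(1) / gamma(0) = 8.8019 / 10.4288 = 0.8440.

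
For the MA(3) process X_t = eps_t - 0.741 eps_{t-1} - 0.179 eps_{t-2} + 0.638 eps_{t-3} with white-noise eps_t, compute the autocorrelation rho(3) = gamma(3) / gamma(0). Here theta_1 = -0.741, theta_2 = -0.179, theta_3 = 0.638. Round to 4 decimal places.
\rho(3) = 0.3209

For an MA(q) process with theta_0 = 1, the autocovariance is
  gamma(k) = sigma^2 * sum_{i=0..q-k} theta_i * theta_{i+k},
and rho(k) = gamma(k) / gamma(0). Sigma^2 cancels.
  numerator   = (1)*(0.638) = 0.638.
  denominator = (1)^2 + (-0.741)^2 + (-0.179)^2 + (0.638)^2 = 1.988166.
  rho(3) = 0.638 / 1.988166 = 0.3209.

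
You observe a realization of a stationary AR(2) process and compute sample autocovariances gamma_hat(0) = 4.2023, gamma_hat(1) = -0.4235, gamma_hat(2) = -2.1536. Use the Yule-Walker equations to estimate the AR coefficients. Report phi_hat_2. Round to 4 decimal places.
\hat\phi_{2} = -0.5280

The Yule-Walker equations for an AR(p) process read, in matrix form,
  Gamma_p phi = r_p,   with   (Gamma_p)_{ij} = gamma(|i - j|),
                       (r_p)_i = gamma(i),   i,j = 1..p.
Substitute the sample gammas (Toeplitz matrix and right-hand side of size 2):
  Gamma_p = [[4.2023, -0.4235], [-0.4235, 4.2023]]
  r_p     = [-0.4235, -2.1536]
Written out:
  4.2023 phi_1 - 0.4235 phi_2 = -0.4235
  -0.4235 phi_1 + 4.2023 phi_2 = -2.1536
Solve by Cramer's rule:
  det = gamma(0)^2 - gamma(1)^2 = (4.2023)^2 - (-0.4235)^2 = 17.65932529 - 0.17935225 = 17.47997304
  phi_hat_1 = [gamma(1) gamma(0) - gamma(1) gamma(2)] / det = [(-0.4235)(4.2023) - (-0.4235)(-2.1536)] / 17.47997304 = -2.69172365 / 17.47997304 = -0.154
  phi_hat_2 = [gamma(0) gamma(2) - gamma(1)^2] / det = [(4.2023)(-2.1536) - (-0.4235)^2] / 17.47997304 = -9.22942553 / 17.47997304 = -0.528
So phi_hat = [-0.1540, -0.5280].
Therefore phi_hat_2 = -0.5280.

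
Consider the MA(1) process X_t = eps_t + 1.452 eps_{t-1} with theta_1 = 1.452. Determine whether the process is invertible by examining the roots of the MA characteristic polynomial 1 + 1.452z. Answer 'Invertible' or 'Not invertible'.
\text{Not invertible}

The MA(q) characteristic polynomial is P(z) = 1 + 1.452z.
Invertibility requires all roots to lie outside the unit circle, i.e. |z| > 1 for every root.
This is linear in z: 1 + (1.452) z = 0  =>  z = -1/(1.452) = -0.688705,  |z| = 0.688705.
Moduli of all roots: 0.6887.
All moduli strictly greater than 1? No.
Verdict: Not invertible.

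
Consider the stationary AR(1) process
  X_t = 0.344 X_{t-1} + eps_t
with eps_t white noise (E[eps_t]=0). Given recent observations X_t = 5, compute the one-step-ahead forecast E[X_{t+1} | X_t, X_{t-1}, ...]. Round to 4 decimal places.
E[X_{t+1} \mid \mathcal F_t] = 1.7200

For an AR(p) model X_t = c + sum_i phi_i X_{t-i} + eps_t, the
one-step-ahead conditional mean is
  E[X_{t+1} | X_t, ...] = c + sum_i phi_i X_{t+1-i}.
Substitute known values:
  E[X_{t+1} | ...] = (0.344) * (5)
                   = 1.7200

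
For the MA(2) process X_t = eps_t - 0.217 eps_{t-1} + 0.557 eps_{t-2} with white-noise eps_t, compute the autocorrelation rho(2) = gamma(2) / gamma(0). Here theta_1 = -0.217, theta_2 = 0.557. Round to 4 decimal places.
\rho(2) = 0.4104

For an MA(q) process with theta_0 = 1, the autocovariance is
  gamma(k) = sigma^2 * sum_{i=0..q-k} theta_i * theta_{i+k},
and rho(k) = gamma(k) / gamma(0). Sigma^2 cancels.
  numerator   = (1)*(0.557) = 0.557.
  denominator = (1)^2 + (-0.217)^2 + (0.557)^2 = 1.357338.
  rho(2) = 0.557 / 1.357338 = 0.4104.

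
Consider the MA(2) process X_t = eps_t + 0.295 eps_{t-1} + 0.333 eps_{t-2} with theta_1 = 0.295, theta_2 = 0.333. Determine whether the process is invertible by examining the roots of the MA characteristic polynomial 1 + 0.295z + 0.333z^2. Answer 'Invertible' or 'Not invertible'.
\text{Invertible}

The MA(q) characteristic polynomial is P(z) = 1 + 0.295z + 0.333z^2.
Invertibility requires all roots to lie outside the unit circle, i.e. |z| > 1 for every root.
Set 1 + (0.295) z + (0.333) z^2 = 0, i.e. a z^2 + b z + c = 0 with a = 0.333, b = 0.295, c = 1.
Discriminant D = b^2 - 4ac = (0.295)^2 - 4*(0.333)*1 = 0.087025 - (1.332) = -1.244975.
D < 0, so the roots are the complex-conjugate pair z = (-b +/- i sqrt(-D)) / (2a) = -0.4429 +/- 1.6754i.
For a conjugate pair |z|^2 = z * conj(z) = (product of roots) = c/a = 1/(0.333) = 3.003003, so |z| = sqrt(3.003003) = 1.7329 for both roots.
Moduli of all roots: 1.7329, 1.7329.
All moduli strictly greater than 1? Yes.
Verdict: Invertible.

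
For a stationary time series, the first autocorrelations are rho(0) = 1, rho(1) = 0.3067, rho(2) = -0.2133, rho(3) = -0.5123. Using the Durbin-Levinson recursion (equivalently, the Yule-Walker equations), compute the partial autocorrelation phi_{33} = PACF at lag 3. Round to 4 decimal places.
\phi_{33} = -0.4000

The PACF at lag k is phi_{kk}, the last component of the solution
to the Yule-Walker system G_k phi = r_k where
  (G_k)_{ij} = rho(|i - j|), (r_k)_i = rho(i), i,j = 1..k.
Equivalently, Durbin-Levinson gives phi_{kk} iteratively:
  phi_{11} = rho(1)
  phi_{kk} = [rho(k) - sum_{j=1..k-1} phi_{k-1,j} rho(k-j)]
            / [1 - sum_{j=1..k-1} phi_{k-1,j} rho(j)],
  phi_{k,j} = phi_{k-1,j} - phi_{kk} phi_{k-1,k-j},  j = 1..k-1.
Step k = 1:
  phi_11 = rho(1) = 0.3067.
Step k = 2:
  phi_22 = [rho(2) - phi_11 rho(1)] / [1 - phi_11 rho(1)] = [-0.2133 - (0.3067)(0.3067)] / [1 - (0.3067)(0.3067)]
         = -0.30736489 / 0.90593511 = -0.339279.
  Update: phi_21 = phi_11 - phi_22 phi_11 = 0.3067 - (-0.339279)(0.3067) = 0.410757.
Step k = 3:
  phi_33 = [rho(3) - phi_21 rho(2) - phi_22 rho(1)] / [1 - phi_21 rho(1) - phi_22 rho(2)]
    numerator   = -0.5123 - (0.410757)(-0.2133) - (-0.339279)(0.3067) = -0.32062864
    denominator = 1 - (0.410757)(0.3067) - (-0.339279)(-0.2133) = 0.80165261
  phi_33 = -0.32062864 / 0.80165261 = -0.4.
Therefore phi_{33} = -0.4000.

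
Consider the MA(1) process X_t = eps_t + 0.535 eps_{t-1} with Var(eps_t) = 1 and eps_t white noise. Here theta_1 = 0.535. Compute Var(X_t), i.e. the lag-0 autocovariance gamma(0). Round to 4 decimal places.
\gamma(0) = 1.2862

For an MA(q) process X_t = eps_t + sum_i theta_i eps_{t-i} with
Var(eps_t) = sigma^2, the variance is
  gamma(0) = sigma^2 * (1 + sum_i theta_i^2).
  sum_i theta_i^2 = (0.535)^2 = 0.286225.
  gamma(0) = 1 * (1 + 0.286225) = 1 * 1.286225 = 1.286225, which rounds to 1.2862.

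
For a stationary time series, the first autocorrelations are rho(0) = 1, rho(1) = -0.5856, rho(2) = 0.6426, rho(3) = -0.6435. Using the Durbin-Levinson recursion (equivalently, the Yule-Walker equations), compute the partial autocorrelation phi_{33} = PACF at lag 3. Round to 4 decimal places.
\phi_{33} = -0.3300

The PACF at lag k is phi_{kk}, the last component of the solution
to the Yule-Walker system G_k phi = r_k where
  (G_k)_{ij} = rho(|i - j|), (r_k)_i = rho(i), i,j = 1..k.
Equivalently, Durbin-Levinson gives phi_{kk} iteratively:
  phi_{11} = rho(1)
  phi_{kk} = [rho(k) - sum_{j=1..k-1} phi_{k-1,j} rho(k-j)]
            / [1 - sum_{j=1..k-1} phi_{k-1,j} rho(j)],
  phi_{k,j} = phi_{k-1,j} - phi_{kk} phi_{k-1,k-j},  j = 1..k-1.
Step k = 1:
  phi_11 = rho(1) = -0.5856.
Step k = 2:
  phi_22 = [rho(2) - phi_11 rho(1)] / [1 - phi_11 rho(1)] = [0.6426 - (-0.5856)(-0.5856)] / [1 - (-0.5856)(-0.5856)]
         = 0.29967264 / 0.65707264 = 0.456072.
  Update: phi_21 = phi_11 - phi_22 phi_11 = -0.5856 - (0.456072)(-0.5856) = -0.318524.
Step k = 3:
  phi_33 = [rho(3) - phi_21 rho(2) - phi_22 rho(1)] / [1 - phi_21 rho(1) - phi_22 rho(2)]
    numerator   = -0.6435 - (-0.318524)(0.6426) - (0.456072)(-0.5856) = -0.1717405
    denominator = 1 - (-0.318524)(-0.5856) - (0.456072)(0.6426) = 0.52040025
  phi_33 = -0.1717405 / 0.52040025 = -0.33.
Therefore phi_{33} = -0.3300.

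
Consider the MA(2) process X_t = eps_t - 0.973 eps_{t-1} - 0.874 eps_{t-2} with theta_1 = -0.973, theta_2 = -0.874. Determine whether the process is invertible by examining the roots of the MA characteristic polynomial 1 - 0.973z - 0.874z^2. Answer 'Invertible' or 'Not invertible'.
\text{Not invertible}

The MA(q) characteristic polynomial is P(z) = 1 - 0.973z - 0.874z^2.
Invertibility requires all roots to lie outside the unit circle, i.e. |z| > 1 for every root.
Set 1 + (-0.973) z + (-0.874) z^2 = 0, i.e. a z^2 + b z + c = 0 with a = -0.874, b = -0.973, c = 1.
Discriminant D = b^2 - 4ac = (-0.973)^2 - 4*(-0.874)*1 = 0.946729 - (-3.496) = 4.442729.
D >= 0, so the roots are real: z = (-b +/- sqrt(D)) / (2a) = (0.973 +/- 2.107778) / (-1.748).
  z_1 = (0.973 + 2.107778) / (-1.748) = -1.7625,   |z_1| = 1.7625.
  z_2 = (0.973 - 2.107778) / (-1.748) = 0.6492,   |z_2| = 0.6492.
Moduli of all roots: 1.7625, 0.6492.
All moduli strictly greater than 1? No.
Verdict: Not invertible.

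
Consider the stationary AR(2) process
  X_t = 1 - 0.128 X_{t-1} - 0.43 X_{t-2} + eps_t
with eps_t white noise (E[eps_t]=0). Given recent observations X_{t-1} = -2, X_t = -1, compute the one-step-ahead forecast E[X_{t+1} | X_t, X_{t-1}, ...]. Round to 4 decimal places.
E[X_{t+1} \mid \mathcal F_t] = 1.9880

For an AR(p) model X_t = c + sum_i phi_i X_{t-i} + eps_t, the
one-step-ahead conditional mean is
  E[X_{t+1} | X_t, ...] = c + sum_i phi_i X_{t+1-i}.
Substitute known values:
  E[X_{t+1} | ...] = 1 + (-0.128) * (-1) + (-0.43) * (-2)
                   = 1.9880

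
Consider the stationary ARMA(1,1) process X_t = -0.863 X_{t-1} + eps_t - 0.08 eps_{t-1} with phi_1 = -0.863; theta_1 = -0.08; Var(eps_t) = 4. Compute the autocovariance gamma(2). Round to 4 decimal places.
\gamma(2) = 13.6346

Multiply the model equation by X_{t-k} and take expectations. With theta_0 = psi_0 = 1 and psi_j the MA(infinity) weights, this gives
  gamma(k) - sum_i phi_i gamma(k-i) = c_k,
  c_k = sigma^2 * sum_{j=k..q} theta_j psi_{j-k}   (c_k = 0 for k > q),
using gamma(-m) = gamma(m).
psi-weights needed (psi_j = theta_j + sum_i phi_i psi_{j-i}):
  psi_1 = theta_1 + phi_1 = -0.08 + (-0.863) = -0.943
Right-hand sides:
  c_0 = sigma^2 (1 + theta_1 psi_1) = 4 * (1 + (-0.08)(-0.943)) = 4 * 1.07544 = 4.30176
  c_1 = sigma^2 theta_1 = 4 * (-0.08) = -0.32
  c_2 = 0
Equations for k = 0 and k = 1 (AR order 1):
  gamma(0) = phi_1 gamma(1) + c_0
  gamma(1) = phi_1 gamma(0) + c_1
Substituting the second into the first: gamma(0) (1 - phi_1^2) = c_0 + phi_1 c_1, so
  gamma(0) = (c_0 + phi_1 c_1) / (1 - phi_1^2) = (4.30176 + (-0.863)(-0.32)) / (1 - (-0.863)^2) = 4.57792 / 0.255231 = 17.936379.
  gamma(1) = phi_1 gamma(0) + c_1 = (-0.863)(17.936379) + (-0.32) = -15.799095.
For k = 2 (> q): gamma(2) = phi_1 gamma(1) = (-0.863)(-15.799095) = 13.634619.
Therefore gamma(2) = 13.6346 (to 4 decimal places).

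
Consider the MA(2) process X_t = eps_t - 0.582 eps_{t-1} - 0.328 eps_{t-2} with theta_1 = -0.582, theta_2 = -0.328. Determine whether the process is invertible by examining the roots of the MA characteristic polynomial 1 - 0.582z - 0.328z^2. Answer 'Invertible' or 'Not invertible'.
\text{Invertible}

The MA(q) characteristic polynomial is P(z) = 1 - 0.582z - 0.328z^2.
Invertibility requires all roots to lie outside the unit circle, i.e. |z| > 1 for every root.
Set 1 + (-0.582) z + (-0.328) z^2 = 0, i.e. a z^2 + b z + c = 0 with a = -0.328, b = -0.582, c = 1.
Discriminant D = b^2 - 4ac = (-0.582)^2 - 4*(-0.328)*1 = 0.338724 - (-1.312) = 1.650724.
D >= 0, so the roots are real: z = (-b +/- sqrt(D)) / (2a) = (0.582 +/- 1.284805) / (-0.656).
  z_1 = (0.582 + 1.284805) / (-0.656) = -2.8457,   |z_1| = 2.8457.
  z_2 = (0.582 - 1.284805) / (-0.656) = 1.0713,   |z_2| = 1.0713.
Moduli of all roots: 2.8457, 1.0713.
All moduli strictly greater than 1? Yes.
Verdict: Invertible.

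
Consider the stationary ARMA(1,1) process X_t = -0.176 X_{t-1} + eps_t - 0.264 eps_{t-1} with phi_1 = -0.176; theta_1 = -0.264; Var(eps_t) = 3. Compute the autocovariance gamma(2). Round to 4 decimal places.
\gamma(2) = 0.2509

Multiply the model equation by X_{t-k} and take expectations. With theta_0 = psi_0 = 1 and psi_j the MA(infinity) weights, this gives
  gamma(k) - sum_i phi_i gamma(k-i) = c_k,
  c_k = sigma^2 * sum_{j=k..q} theta_j psi_{j-k}   (c_k = 0 for k > q),
using gamma(-m) = gamma(m).
psi-weights needed (psi_j = theta_j + sum_i phi_i psi_{j-i}):
  psi_1 = theta_1 + phi_1 = -0.264 + (-0.176) = -0.44
Right-hand sides:
  c_0 = sigma^2 (1 + theta_1 psi_1) = 3 * (1 + (-0.264)(-0.44)) = 3 * 1.11616 = 3.34848
  c_1 = sigma^2 theta_1 = 3 * (-0.264) = -0.792
  c_2 = 0
Equations for k = 0 and k = 1 (AR order 1):
  gamma(0) = phi_1 gamma(1) + c_0
  gamma(1) = phi_1 gamma(0) + c_1
Substituting the second into the first: gamma(0) (1 - phi_1^2) = c_0 + phi_1 c_1, so
  gamma(0) = (c_0 + phi_1 c_1) / (1 - phi_1^2) = (3.34848 + (-0.176)(-0.792)) / (1 - (-0.176)^2) = 3.487872 / 0.969024 = 3.599366.
  gamma(1) = phi_1 gamma(0) + c_1 = (-0.176)(3.599366) + (-0.792) = -1.425488.
For k = 2 (> q): gamma(2) = phi_1 gamma(1) = (-0.176)(-1.425488) = 0.250886.
Therefore gamma(2) = 0.2509 (to 4 decimal places).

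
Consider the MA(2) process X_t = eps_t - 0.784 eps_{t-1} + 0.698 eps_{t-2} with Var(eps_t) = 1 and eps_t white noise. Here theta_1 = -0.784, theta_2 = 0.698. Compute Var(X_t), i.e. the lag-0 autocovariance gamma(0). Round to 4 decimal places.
\gamma(0) = 2.1019

For an MA(q) process X_t = eps_t + sum_i theta_i eps_{t-i} with
Var(eps_t) = sigma^2, the variance is
  gamma(0) = sigma^2 * (1 + sum_i theta_i^2).
  sum_i theta_i^2 = (-0.784)^2 + (0.698)^2 = 0.614656 + 0.487204 = 1.10186.
  gamma(0) = 1 * (1 + 1.10186) = 1 * 2.10186 = 2.10186, which rounds to 2.1019.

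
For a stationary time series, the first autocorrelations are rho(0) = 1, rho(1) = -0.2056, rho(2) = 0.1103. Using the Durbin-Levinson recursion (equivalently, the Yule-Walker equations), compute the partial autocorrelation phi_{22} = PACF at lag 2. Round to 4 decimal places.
\phi_{22} = 0.0710

The PACF at lag k is phi_{kk}, the last component of the solution
to the Yule-Walker system G_k phi = r_k where
  (G_k)_{ij} = rho(|i - j|), (r_k)_i = rho(i), i,j = 1..k.
Equivalently, Durbin-Levinson gives phi_{kk} iteratively:
  phi_{11} = rho(1)
  phi_{kk} = [rho(k) - sum_{j=1..k-1} phi_{k-1,j} rho(k-j)]
            / [1 - sum_{j=1..k-1} phi_{k-1,j} rho(j)],
  phi_{k,j} = phi_{k-1,j} - phi_{kk} phi_{k-1,k-j},  j = 1..k-1.
Step k = 1:
  phi_11 = rho(1) = -0.2056.
Step k = 2:
  phi_22 = [rho(2) - phi_11 rho(1)] / [1 - phi_11 rho(1)] = [0.1103 - (-0.2056)(-0.2056)] / [1 - (-0.2056)(-0.2056)]
         = 0.06802864 / 0.95772864 = 0.071.
Therefore phi_{22} = 0.0710.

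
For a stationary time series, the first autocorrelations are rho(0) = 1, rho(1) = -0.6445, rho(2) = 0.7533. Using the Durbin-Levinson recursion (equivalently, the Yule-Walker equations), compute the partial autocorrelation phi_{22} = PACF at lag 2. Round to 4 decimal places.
\phi_{22} = 0.5780

The PACF at lag k is phi_{kk}, the last component of the solution
to the Yule-Walker system G_k phi = r_k where
  (G_k)_{ij} = rho(|i - j|), (r_k)_i = rho(i), i,j = 1..k.
Equivalently, Durbin-Levinson gives phi_{kk} iteratively:
  phi_{11} = rho(1)
  phi_{kk} = [rho(k) - sum_{j=1..k-1} phi_{k-1,j} rho(k-j)]
            / [1 - sum_{j=1..k-1} phi_{k-1,j} rho(j)],
  phi_{k,j} = phi_{k-1,j} - phi_{kk} phi_{k-1,k-j},  j = 1..k-1.
Step k = 1:
  phi_11 = rho(1) = -0.6445.
Step k = 2:
  phi_22 = [rho(2) - phi_11 rho(1)] / [1 - phi_11 rho(1)] = [0.7533 - (-0.6445)(-0.6445)] / [1 - (-0.6445)(-0.6445)]
         = 0.33791975 / 0.58461975 = 0.578.
Therefore phi_{22} = 0.5780.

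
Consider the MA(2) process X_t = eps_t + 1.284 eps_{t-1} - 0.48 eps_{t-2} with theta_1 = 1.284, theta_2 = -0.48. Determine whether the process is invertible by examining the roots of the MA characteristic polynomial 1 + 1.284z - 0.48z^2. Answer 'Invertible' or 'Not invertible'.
\text{Not invertible}

The MA(q) characteristic polynomial is P(z) = 1 + 1.284z - 0.48z^2.
Invertibility requires all roots to lie outside the unit circle, i.e. |z| > 1 for every root.
Set 1 + (1.284) z + (-0.48) z^2 = 0, i.e. a z^2 + b z + c = 0 with a = -0.48, b = 1.284, c = 1.
Discriminant D = b^2 - 4ac = (1.284)^2 - 4*(-0.48)*1 = 1.648656 - (-1.92) = 3.568656.
D >= 0, so the roots are real: z = (-b +/- sqrt(D)) / (2a) = (-1.284 +/- 1.889089) / (-0.96).
  z_1 = (-1.284 + 1.889089) / (-0.96) = -0.6303,   |z_1| = 0.6303.
  z_2 = (-1.284 - 1.889089) / (-0.96) = 3.3053,   |z_2| = 3.3053.
Moduli of all roots: 0.6303, 3.3053.
All moduli strictly greater than 1? No.
Verdict: Not invertible.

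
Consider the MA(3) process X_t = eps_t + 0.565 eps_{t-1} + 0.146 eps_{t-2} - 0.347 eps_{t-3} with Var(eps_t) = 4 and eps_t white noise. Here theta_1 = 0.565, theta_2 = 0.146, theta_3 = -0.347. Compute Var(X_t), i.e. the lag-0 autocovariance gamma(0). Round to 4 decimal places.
\gamma(0) = 5.8438

For an MA(q) process X_t = eps_t + sum_i theta_i eps_{t-i} with
Var(eps_t) = sigma^2, the variance is
  gamma(0) = sigma^2 * (1 + sum_i theta_i^2).
  sum_i theta_i^2 = (0.565)^2 + (0.146)^2 + (-0.347)^2 = 0.319225 + 0.021316 + 0.120409 = 0.46095.
  gamma(0) = 4 * (1 + 0.46095) = 4 * 1.46095 = 5.8438.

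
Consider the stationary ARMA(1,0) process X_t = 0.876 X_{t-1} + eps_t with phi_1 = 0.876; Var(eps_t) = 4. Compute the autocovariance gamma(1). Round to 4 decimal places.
\gamma(1) = 15.0629

Multiply the model equation by X_{t-k} and take expectations. With theta_0 = psi_0 = 1 and psi_j the MA(infinity) weights, this gives
  gamma(k) - sum_i phi_i gamma(k-i) = c_k,
  c_k = sigma^2 * sum_{j=k..q} theta_j psi_{j-k}   (c_k = 0 for k > q),
using gamma(-m) = gamma(m).
Pure AR (q = 0): c_0 = sigma^2 = 4, c_k = 0 for k >= 1.
Equations for k = 0 and k = 1 (AR order 1):
  gamma(0) = phi_1 gamma(1) + c_0
  gamma(1) = phi_1 gamma(0) + c_1
Substituting the second into the first: gamma(0) (1 - phi_1^2) = c_0 + phi_1 c_1, so
  gamma(0) = c_0 / (1 - phi_1^2) = 4 / (1 - (0.876)^2) = 4 / 0.232624 = 17.19513.
  gamma(1) = phi_1 gamma(0) = (0.876)(17.19513) = 15.062934.
Therefore gamma(1) = 15.0629 (to 4 decimal places).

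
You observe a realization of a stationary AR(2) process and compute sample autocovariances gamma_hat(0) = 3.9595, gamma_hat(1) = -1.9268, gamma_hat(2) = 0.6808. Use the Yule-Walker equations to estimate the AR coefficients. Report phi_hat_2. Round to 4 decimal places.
\hat\phi_{2} = -0.0850

The Yule-Walker equations for an AR(p) process read, in matrix form,
  Gamma_p phi = r_p,   with   (Gamma_p)_{ij} = gamma(|i - j|),
                       (r_p)_i = gamma(i),   i,j = 1..p.
Substitute the sample gammas (Toeplitz matrix and right-hand side of size 2):
  Gamma_p = [[3.9595, -1.9268], [-1.9268, 3.9595]]
  r_p     = [-1.9268, 0.6808]
Written out:
  3.9595 phi_1 - 1.9268 phi_2 = -1.9268
  -1.9268 phi_1 + 3.9595 phi_2 = 0.6808
Solve by Cramer's rule:
  det = gamma(0)^2 - gamma(1)^2 = (3.9595)^2 - (-1.9268)^2 = 15.67764025 - 3.71255824 = 11.96508201
  phi_hat_1 = [gamma(1) gamma(0) - gamma(1) gamma(2)] / det = [(-1.9268)(3.9595) - (-1.9268)(0.6808)] / 11.96508201 = -6.31739916 / 11.96508201 = -0.528
  phi_hat_2 = [gamma(0) gamma(2) - gamma(1)^2] / det = [(3.9595)(0.6808) - (-1.9268)^2] / 11.96508201 = -1.01693064 / 11.96508201 = -0.085
So phi_hat = [-0.5280, -0.0850].
Therefore phi_hat_2 = -0.0850.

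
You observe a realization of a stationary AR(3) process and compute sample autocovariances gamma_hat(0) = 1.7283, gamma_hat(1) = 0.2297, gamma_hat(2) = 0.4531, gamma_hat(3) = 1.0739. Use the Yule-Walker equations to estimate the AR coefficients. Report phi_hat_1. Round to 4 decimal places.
\hat\phi_{1} = -0.0520

The Yule-Walker equations for an AR(p) process read, in matrix form,
  Gamma_p phi = r_p,   with   (Gamma_p)_{ij} = gamma(|i - j|),
                       (r_p)_i = gamma(i),   i,j = 1..p.
Substitute the sample gammas (Toeplitz matrix and right-hand side of size 3):
  Gamma_p = [[1.7283, 0.2297, 0.4531], [0.2297, 1.7283, 0.2297], [0.4531, 0.2297, 1.7283]]
  r_p     = [0.2297, 0.4531, 1.0739]
Written out (R1..R3):
  (R1) 1.7283 phi_1 + 0.2297 phi_2 + 0.4531 phi_3 = 0.2297
  (R2) 0.2297 phi_1 + 1.7283 phi_2 + 0.2297 phi_3 = 0.4531
  (R3) 0.4531 phi_1 + 0.2297 phi_2 + 1.7283 phi_3 = 1.0739
Gaussian elimination:
  R2 <- R2 - (0.2297/1.7283) R1 = R2 - (0.132905) R1:  1.697772 phi_2 + 0.169481 phi_3 = 0.422572
  R3 <- R3 - (0.4531/1.7283) R1 = R3 - (0.262165) R1:  0.169481 phi_2 + 1.609513 phi_3 = 1.013681
  R3 <- R3 - (0.169481/1.697772) R2 = R3 - (0.099825) R2:  1.592595 phi_3 = 0.971497
Back-substitution:
  phi_hat_3 = 0.971497 / 1.592595 = 0.610009
  phi_hat_2 = (0.422572 - (0.169481)(0.610009)) / 1.697772 = 0.188003
  phi_hat_1 = (0.2297 - (0.2297)(0.188003) - (0.4531)(0.610009)) / 1.7283 = -0.052005
So phi_hat = [-0.0520, 0.1880, 0.6100].
Therefore phi_hat_1 = -0.0520.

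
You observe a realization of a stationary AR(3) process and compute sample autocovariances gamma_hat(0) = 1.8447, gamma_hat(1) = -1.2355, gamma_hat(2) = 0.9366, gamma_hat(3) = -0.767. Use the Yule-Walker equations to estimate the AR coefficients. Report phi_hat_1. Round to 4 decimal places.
\hat\phi_{1} = -0.5900

The Yule-Walker equations for an AR(p) process read, in matrix form,
  Gamma_p phi = r_p,   with   (Gamma_p)_{ij} = gamma(|i - j|),
                       (r_p)_i = gamma(i),   i,j = 1..p.
Substitute the sample gammas (Toeplitz matrix and right-hand side of size 3):
  Gamma_p = [[1.8447, -1.2355, 0.9366], [-1.2355, 1.8447, -1.2355], [0.9366, -1.2355, 1.8447]]
  r_p     = [-1.2355, 0.9366, -0.767]
Written out (R1..R3):
  (R1) 1.8447 phi_1 - 1.2355 phi_2 + 0.9366 phi_3 = -1.2355
  (R2) -1.2355 phi_1 + 1.8447 phi_2 - 1.2355 phi_3 = 0.9366
  (R3) 0.9366 phi_1 - 1.2355 phi_2 + 1.8447 phi_3 = -0.767
Gaussian elimination:
  R2 <- R2 - (-1.2355/1.8447) R1 = R2 - (-0.669757) R1:  1.017216 phi_2 - 0.608206 phi_3 = 0.109116
  R3 <- R3 - (0.9366/1.8447) R1 = R3 - (0.507725) R1:  -0.608206 phi_2 + 1.369165 phi_3 = -0.139706
  R3 <- R3 - (-0.608206/1.017216) R2 = R3 - (-0.597912) R2:  1.005511 phi_3 = -0.074464
Back-substitution:
  phi_hat_3 = -0.074464 / 1.005511 = -0.074056
  phi_hat_2 = (0.109116 - (-0.608206)(-0.074056)) / 1.017216 = 0.06299
  phi_hat_1 = (-1.2355 - (-1.2355)(0.06299) - (0.9366)(-0.074056)) / 1.8447 = -0.589969
So phi_hat = [-0.5900, 0.0630, -0.0741].
Therefore phi_hat_1 = -0.5900.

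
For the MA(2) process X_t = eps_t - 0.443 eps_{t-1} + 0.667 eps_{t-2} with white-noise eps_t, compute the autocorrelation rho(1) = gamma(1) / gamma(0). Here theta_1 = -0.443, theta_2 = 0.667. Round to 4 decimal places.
\rho(1) = -0.4500

For an MA(q) process with theta_0 = 1, the autocovariance is
  gamma(k) = sigma^2 * sum_{i=0..q-k} theta_i * theta_{i+k},
and rho(k) = gamma(k) / gamma(0). Sigma^2 cancels.
  numerator   = (1)*(-0.443) + (-0.443)*(0.667) = -0.738481.
  denominator = (1)^2 + (-0.443)^2 + (0.667)^2 = 1.641138.
  rho(1) = -0.738481 / 1.641138 = -0.4500.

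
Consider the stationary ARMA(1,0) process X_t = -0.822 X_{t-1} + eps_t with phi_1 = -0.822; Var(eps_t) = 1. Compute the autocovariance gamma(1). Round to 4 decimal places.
\gamma(1) = -2.5346

Multiply the model equation by X_{t-k} and take expectations. With theta_0 = psi_0 = 1 and psi_j the MA(infinity) weights, this gives
  gamma(k) - sum_i phi_i gamma(k-i) = c_k,
  c_k = sigma^2 * sum_{j=k..q} theta_j psi_{j-k}   (c_k = 0 for k > q),
using gamma(-m) = gamma(m).
Pure AR (q = 0): c_0 = sigma^2 = 1, c_k = 0 for k >= 1.
Equations for k = 0 and k = 1 (AR order 1):
  gamma(0) = phi_1 gamma(1) + c_0
  gamma(1) = phi_1 gamma(0) + c_1
Substituting the second into the first: gamma(0) (1 - phi_1^2) = c_0 + phi_1 c_1, so
  gamma(0) = c_0 / (1 - phi_1^2) = 1 / (1 - (-0.822)^2) = 1 / 0.324316 = 3.083412.
  gamma(1) = phi_1 gamma(0) = (-0.822)(3.083412) = -2.534565.
Therefore gamma(1) = -2.5346 (to 4 decimal places).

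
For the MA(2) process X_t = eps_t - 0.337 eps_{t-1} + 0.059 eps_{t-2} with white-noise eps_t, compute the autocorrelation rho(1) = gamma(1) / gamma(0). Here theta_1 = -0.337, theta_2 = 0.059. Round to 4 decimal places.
\rho(1) = -0.3195

For an MA(q) process with theta_0 = 1, the autocovariance is
  gamma(k) = sigma^2 * sum_{i=0..q-k} theta_i * theta_{i+k},
and rho(k) = gamma(k) / gamma(0). Sigma^2 cancels.
  numerator   = (1)*(-0.337) + (-0.337)*(0.059) = -0.356883.
  denominator = (1)^2 + (-0.337)^2 + (0.059)^2 = 1.11705.
  rho(1) = -0.356883 / 1.11705 = -0.3195.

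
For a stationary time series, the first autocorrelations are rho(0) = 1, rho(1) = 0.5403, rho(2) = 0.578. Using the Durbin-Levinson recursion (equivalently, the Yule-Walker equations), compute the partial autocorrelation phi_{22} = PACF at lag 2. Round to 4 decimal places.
\phi_{22} = 0.4040

The PACF at lag k is phi_{kk}, the last component of the solution
to the Yule-Walker system G_k phi = r_k where
  (G_k)_{ij} = rho(|i - j|), (r_k)_i = rho(i), i,j = 1..k.
Equivalently, Durbin-Levinson gives phi_{kk} iteratively:
  phi_{11} = rho(1)
  phi_{kk} = [rho(k) - sum_{j=1..k-1} phi_{k-1,j} rho(k-j)]
            / [1 - sum_{j=1..k-1} phi_{k-1,j} rho(j)],
  phi_{k,j} = phi_{k-1,j} - phi_{kk} phi_{k-1,k-j},  j = 1..k-1.
Step k = 1:
  phi_11 = rho(1) = 0.5403.
Step k = 2:
  phi_22 = [rho(2) - phi_11 rho(1)] / [1 - phi_11 rho(1)] = [0.578 - (0.5403)(0.5403)] / [1 - (0.5403)(0.5403)]
         = 0.28607591 / 0.70807591 = 0.404.
Therefore phi_{22} = 0.4040.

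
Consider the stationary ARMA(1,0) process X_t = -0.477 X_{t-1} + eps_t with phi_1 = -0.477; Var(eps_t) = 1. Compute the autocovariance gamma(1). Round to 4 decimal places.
\gamma(1) = -0.6175

Multiply the model equation by X_{t-k} and take expectations. With theta_0 = psi_0 = 1 and psi_j the MA(infinity) weights, this gives
  gamma(k) - sum_i phi_i gamma(k-i) = c_k,
  c_k = sigma^2 * sum_{j=k..q} theta_j psi_{j-k}   (c_k = 0 for k > q),
using gamma(-m) = gamma(m).
Pure AR (q = 0): c_0 = sigma^2 = 1, c_k = 0 for k >= 1.
Equations for k = 0 and k = 1 (AR order 1):
  gamma(0) = phi_1 gamma(1) + c_0
  gamma(1) = phi_1 gamma(0) + c_1
Substituting the second into the first: gamma(0) (1 - phi_1^2) = c_0 + phi_1 c_1, so
  gamma(0) = c_0 / (1 - phi_1^2) = 1 / (1 - (-0.477)^2) = 1 / 0.772471 = 1.294547.
  gamma(1) = phi_1 gamma(0) = (-0.477)(1.294547) = -0.617499.
Therefore gamma(1) = -0.6175 (to 4 decimal places).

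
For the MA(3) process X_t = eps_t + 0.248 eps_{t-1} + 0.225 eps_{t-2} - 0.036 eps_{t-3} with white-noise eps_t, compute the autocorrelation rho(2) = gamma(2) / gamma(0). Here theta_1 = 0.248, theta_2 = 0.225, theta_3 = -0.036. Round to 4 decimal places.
\rho(2) = 0.1941

For an MA(q) process with theta_0 = 1, the autocovariance is
  gamma(k) = sigma^2 * sum_{i=0..q-k} theta_i * theta_{i+k},
and rho(k) = gamma(k) / gamma(0). Sigma^2 cancels.
  numerator   = (1)*(0.225) + (0.248)*(-0.036) = 0.216072.
  denominator = (1)^2 + (0.248)^2 + (0.225)^2 + (-0.036)^2 = 1.113425.
  rho(2) = 0.216072 / 1.113425 = 0.1941.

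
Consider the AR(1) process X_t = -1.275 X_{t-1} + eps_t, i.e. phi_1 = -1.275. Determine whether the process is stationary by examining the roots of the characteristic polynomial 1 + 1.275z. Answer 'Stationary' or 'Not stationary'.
\text{Not stationary}

The AR(p) characteristic polynomial is P(z) = 1 + 1.275z.
Stationarity requires all roots to lie outside the unit circle, i.e. |z| > 1 for every root.
This is linear in z: 1 + (1.275) z = 0  =>  z = -1/(1.275) = -0.784314,  |z| = 0.784314.
Moduli of all roots: 0.7843.
All moduli strictly greater than 1? No.
Verdict: Not stationary.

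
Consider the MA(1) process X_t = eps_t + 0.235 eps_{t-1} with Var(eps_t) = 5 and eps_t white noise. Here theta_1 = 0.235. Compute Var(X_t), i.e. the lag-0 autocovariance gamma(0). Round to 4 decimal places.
\gamma(0) = 5.2761

For an MA(q) process X_t = eps_t + sum_i theta_i eps_{t-i} with
Var(eps_t) = sigma^2, the variance is
  gamma(0) = sigma^2 * (1 + sum_i theta_i^2).
  sum_i theta_i^2 = (0.235)^2 = 0.055225.
  gamma(0) = 5 * (1 + 0.055225) = 5 * 1.055225 = 5.276125, which rounds to 5.2761.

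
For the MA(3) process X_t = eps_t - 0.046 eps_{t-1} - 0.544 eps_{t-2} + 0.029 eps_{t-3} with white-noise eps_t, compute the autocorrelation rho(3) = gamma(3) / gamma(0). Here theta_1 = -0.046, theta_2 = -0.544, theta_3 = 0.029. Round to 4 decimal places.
\rho(3) = 0.0223

For an MA(q) process with theta_0 = 1, the autocovariance is
  gamma(k) = sigma^2 * sum_{i=0..q-k} theta_i * theta_{i+k},
and rho(k) = gamma(k) / gamma(0). Sigma^2 cancels.
  numerator   = (1)*(0.029) = 0.029.
  denominator = (1)^2 + (-0.046)^2 + (-0.544)^2 + (0.029)^2 = 1.298893.
  rho(3) = 0.029 / 1.298893 = 0.0223.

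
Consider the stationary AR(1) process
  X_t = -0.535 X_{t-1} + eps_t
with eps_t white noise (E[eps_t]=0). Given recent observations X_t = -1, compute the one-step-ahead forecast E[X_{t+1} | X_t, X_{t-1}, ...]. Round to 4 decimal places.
E[X_{t+1} \mid \mathcal F_t] = 0.5350

For an AR(p) model X_t = c + sum_i phi_i X_{t-i} + eps_t, the
one-step-ahead conditional mean is
  E[X_{t+1} | X_t, ...] = c + sum_i phi_i X_{t+1-i}.
Substitute known values:
  E[X_{t+1} | ...] = (-0.535) * (-1)
                   = 0.5350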